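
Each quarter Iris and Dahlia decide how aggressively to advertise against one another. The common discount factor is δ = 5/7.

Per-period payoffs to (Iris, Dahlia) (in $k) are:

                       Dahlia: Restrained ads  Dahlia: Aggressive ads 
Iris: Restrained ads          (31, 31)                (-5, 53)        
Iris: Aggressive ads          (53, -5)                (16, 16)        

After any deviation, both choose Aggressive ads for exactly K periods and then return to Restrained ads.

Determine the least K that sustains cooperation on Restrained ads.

3

Need Σ_{k=1}^{K} δ^k ≥ (53−31)/(31−16) = 1.4667 at δ = 5/7.
At K = 2 the sum is 1.2245 < 1.4667; at K = 3 it is 1.5889 ≥ 1.4667.
So the minimum punishment length is K = 3.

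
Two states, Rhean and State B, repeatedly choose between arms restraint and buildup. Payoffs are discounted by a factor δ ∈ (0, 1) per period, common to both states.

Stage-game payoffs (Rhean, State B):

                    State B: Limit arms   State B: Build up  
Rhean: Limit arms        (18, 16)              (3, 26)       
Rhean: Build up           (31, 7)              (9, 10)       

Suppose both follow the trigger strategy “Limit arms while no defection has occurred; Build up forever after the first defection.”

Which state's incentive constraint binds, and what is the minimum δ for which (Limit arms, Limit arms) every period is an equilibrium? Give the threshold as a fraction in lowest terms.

State B; δ ≥ 5/8

Rhean: cooperation gives 18 each period; deviation gives 31 once then 9 forever.
  18/(1−δ) ≥ 31 + 9δ/(1−δ) ⇒ δ ≥ 13/22.
State B: cooperation gives 16 each period; deviation gives 26 once then 10 forever.
  δ ≥ 10/16 = 5/8.
Both must hold, so the binding constraint is State B's: δ ≥ 5/8.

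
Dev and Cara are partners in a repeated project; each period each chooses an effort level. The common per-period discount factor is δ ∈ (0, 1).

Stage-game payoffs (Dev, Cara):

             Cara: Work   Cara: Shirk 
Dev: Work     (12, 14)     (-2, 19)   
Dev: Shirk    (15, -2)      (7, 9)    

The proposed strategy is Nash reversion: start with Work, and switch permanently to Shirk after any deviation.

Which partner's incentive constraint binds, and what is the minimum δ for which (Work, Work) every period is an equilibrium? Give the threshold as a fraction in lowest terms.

Cara; δ ≥ 1/2

Dev: cooperation gives 12 each period; deviation gives 15 once then 7 forever.
  12/(1−δ) ≥ 15 + 7δ/(1−δ) ⇒ δ ≥ 3/8.
Cara: cooperation gives 14 each period; deviation gives 19 once then 9 forever.
  δ ≥ 5/10 = 1/2.
Both must hold, so the binding constraint is Cara's: δ ≥ 1/2.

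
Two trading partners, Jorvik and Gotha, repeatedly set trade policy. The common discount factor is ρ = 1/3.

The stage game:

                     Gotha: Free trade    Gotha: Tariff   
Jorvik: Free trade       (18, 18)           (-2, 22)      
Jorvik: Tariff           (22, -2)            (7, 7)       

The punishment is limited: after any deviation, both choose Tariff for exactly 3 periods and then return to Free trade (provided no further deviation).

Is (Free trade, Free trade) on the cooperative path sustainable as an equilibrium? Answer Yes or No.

Comparing payoff streams over the 4 periods until play realigns: cooperate → 18(1+ρ+…+ρ^3); deviate → 22 + 7(ρ+…+ρ^3).
Cooperation is sustained iff (18−7)(ρ+…+ρ^3) ≥ 22−18.
ρ+…+ρ^3 = 1/3·(1−(1/3)^3)/(1−1/3) = 0.4815, and (22−18)/(18−7) = 0.3636.
0.4815 ≥ 0.3636, so cooperation is sustainable.

Yes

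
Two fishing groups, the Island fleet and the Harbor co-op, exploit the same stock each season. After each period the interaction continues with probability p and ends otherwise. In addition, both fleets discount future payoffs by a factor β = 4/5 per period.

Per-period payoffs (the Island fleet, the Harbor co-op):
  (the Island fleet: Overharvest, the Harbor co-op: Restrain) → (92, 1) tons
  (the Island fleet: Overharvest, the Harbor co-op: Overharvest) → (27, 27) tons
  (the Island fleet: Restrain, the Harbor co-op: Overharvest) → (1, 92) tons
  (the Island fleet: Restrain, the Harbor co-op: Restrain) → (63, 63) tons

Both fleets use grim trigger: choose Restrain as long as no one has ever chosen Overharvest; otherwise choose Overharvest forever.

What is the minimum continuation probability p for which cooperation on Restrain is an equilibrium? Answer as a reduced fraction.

29/52

With continuation probability p and discount β, the effective per-period discount factor is βp.
Grim-trigger IC: βp ≥ (92−63)/(92−27) = 29/65.
So p ≥ (29/65)/(4/5) = 29/52.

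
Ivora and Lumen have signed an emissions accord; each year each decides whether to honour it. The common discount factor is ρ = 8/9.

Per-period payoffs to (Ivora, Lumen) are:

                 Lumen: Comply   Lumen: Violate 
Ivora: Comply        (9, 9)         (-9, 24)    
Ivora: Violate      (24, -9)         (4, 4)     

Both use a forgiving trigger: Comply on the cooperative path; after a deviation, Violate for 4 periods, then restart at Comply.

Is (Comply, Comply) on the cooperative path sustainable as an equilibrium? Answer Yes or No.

Yes

A one-shot deviation gives 24 now, then 4 for 4 periods, then back to 9.
Gain from deviating: (24−9) today; loss: (9−4) in each of the next 4 periods.
No-deviation condition: (9−4)(ρ+…+ρ^4) ≥ 24−9, i.e. ρ+…+ρ^4 ≥ 3.
At ρ = 8/9: ρ+…+ρ^4 = 3.0056 ≥ 3.0000.
So cooperation is sustainable.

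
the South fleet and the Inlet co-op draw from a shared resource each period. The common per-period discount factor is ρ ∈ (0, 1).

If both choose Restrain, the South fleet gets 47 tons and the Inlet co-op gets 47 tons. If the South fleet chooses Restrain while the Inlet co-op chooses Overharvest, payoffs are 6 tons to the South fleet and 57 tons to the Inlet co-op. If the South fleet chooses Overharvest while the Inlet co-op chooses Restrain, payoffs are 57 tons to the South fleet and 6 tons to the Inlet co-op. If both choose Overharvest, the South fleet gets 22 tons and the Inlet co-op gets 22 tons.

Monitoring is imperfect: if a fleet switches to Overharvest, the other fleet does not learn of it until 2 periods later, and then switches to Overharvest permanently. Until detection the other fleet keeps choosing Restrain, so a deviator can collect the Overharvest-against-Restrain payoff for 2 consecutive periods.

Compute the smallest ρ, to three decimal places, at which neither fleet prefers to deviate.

The best deviation is to choose Overharvest for all 2 undetected periods, earning 57 each, then 22 forever once detected.
Deviation value: 57(1−ρ^2)/(1−ρ) + 22ρ^2/(1−ρ); cooperation value: 47/(1−ρ).
IC: 47 ≥ 57(1−ρ^2) + 22ρ^2 = 57 − 35ρ^2.
So ρ^2 ≥ 10/35 = 2/7, giving ρ ≥ (2/7)^(1/2) ≈ 0.535.

0.535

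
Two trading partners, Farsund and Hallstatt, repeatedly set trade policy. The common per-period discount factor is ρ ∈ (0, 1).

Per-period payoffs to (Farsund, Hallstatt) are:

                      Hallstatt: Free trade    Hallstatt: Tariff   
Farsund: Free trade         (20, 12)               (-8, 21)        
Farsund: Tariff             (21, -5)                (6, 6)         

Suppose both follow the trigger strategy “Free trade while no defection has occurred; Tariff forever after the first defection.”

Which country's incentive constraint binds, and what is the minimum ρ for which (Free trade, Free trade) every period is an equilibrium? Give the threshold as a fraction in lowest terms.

Hallstatt; ρ ≥ 3/5

Farsund's threshold: (21−20)/(21−6) = 1/15.
Hallstatt's threshold: (21−12)/(21−6) = 3/5.
1/15 < 3/5, so Hallstatt binds and ρ* = 3/5.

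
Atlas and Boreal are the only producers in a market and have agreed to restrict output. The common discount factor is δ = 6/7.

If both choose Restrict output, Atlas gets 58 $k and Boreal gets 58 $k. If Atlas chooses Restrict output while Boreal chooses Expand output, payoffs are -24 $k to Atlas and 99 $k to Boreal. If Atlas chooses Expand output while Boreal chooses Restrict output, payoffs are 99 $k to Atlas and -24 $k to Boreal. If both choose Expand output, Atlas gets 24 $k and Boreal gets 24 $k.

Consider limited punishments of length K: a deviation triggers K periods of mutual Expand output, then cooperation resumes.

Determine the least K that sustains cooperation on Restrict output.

IC: δ(1−δ^K)/(1−δ) ≥ (99−58)/(58−24) = 41/34.
With δ = 6/7: need 1 − δ^K ≥ 41/34·(1−6/7)/(6/7), i.e. δ^K ≤ 0.7990.
Since (6/7)^1 = 0.8571 and (6/7)^2 = 0.7347, the smallest such K is 2.

2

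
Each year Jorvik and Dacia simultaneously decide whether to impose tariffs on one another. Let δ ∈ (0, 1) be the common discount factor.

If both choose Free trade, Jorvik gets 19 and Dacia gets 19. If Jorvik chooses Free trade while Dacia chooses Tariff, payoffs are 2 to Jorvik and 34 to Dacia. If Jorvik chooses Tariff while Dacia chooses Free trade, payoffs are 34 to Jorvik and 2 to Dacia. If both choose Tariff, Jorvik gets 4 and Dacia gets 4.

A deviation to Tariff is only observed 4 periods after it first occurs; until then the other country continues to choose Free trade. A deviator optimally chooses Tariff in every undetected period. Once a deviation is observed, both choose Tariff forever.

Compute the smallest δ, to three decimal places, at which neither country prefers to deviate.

0.841

Deviating for the 4 undetected periods gains 34−19 = 15 per period over cooperation, then loses 19−4 = 15 per period forever once punishment starts.
Gain: 15(1 + δ + … + δ^3); loss: 15·δ^4/(1−δ).
No profitable deviation ⇔ 15(1−δ^4) ≤ 15·δ^4, i.e. δ^4 ≥ 15/(15+15) = 1/2.
Hence δ ≥ (1/2)^(1/4) ≈ 0.841.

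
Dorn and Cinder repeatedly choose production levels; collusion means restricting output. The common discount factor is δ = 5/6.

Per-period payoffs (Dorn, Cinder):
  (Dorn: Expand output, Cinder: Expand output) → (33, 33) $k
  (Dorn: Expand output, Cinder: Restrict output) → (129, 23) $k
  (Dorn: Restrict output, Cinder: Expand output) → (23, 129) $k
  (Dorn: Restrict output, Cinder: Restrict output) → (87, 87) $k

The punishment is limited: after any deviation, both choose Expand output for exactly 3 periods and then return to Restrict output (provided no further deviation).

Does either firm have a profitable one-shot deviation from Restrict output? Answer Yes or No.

IC: δ+…+δ^3 ≥ (129−87)/(87−33) = 7/9.
At δ = 5/6: partial sum = 2.1065 ≥ 0.7778. Cooperation sustainable.

No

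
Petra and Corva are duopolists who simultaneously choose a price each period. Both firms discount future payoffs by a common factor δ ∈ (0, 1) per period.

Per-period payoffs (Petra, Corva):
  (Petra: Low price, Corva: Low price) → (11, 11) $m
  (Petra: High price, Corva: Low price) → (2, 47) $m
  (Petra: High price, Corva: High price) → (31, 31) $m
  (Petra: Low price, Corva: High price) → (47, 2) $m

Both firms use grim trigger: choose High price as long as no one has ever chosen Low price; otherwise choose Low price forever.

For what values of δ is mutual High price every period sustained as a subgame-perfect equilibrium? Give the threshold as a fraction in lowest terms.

4/9

One-period gain from deviating is 47 − 31 = 16. The loss is 31 − 11 = 20 in every subsequent period, with present value 20·δ/(1−δ).
Deviation is unprofitable when 20·δ/(1−δ) ≥ 16, i.e. δ/(1−δ) ≥ 4/5.
Equivalently δ ≥ 16/(16+20) = 4/9.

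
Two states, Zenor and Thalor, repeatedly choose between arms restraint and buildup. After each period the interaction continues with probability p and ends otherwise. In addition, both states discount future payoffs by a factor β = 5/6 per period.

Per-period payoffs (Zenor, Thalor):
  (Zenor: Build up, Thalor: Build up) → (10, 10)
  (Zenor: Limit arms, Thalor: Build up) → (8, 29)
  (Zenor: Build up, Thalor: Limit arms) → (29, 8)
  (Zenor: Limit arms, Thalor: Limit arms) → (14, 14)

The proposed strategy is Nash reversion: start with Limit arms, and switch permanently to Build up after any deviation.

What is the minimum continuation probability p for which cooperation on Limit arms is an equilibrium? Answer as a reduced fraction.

Expected continuation weight on next period's payoff is β·p = 5/6·p, which plays the role of the discount factor.
Cooperation requires 5/6·p ≥ (29−14)/(29−10) = 15/19, hence p ≥ 18/19.

18/19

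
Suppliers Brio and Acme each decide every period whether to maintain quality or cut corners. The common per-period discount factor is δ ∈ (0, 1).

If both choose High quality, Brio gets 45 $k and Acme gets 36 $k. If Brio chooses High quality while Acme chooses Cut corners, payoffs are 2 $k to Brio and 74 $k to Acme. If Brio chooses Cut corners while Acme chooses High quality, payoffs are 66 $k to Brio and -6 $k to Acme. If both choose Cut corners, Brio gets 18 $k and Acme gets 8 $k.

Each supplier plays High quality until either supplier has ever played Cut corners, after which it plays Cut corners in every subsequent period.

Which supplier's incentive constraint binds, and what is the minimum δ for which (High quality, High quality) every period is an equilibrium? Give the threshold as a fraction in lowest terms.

Brio's threshold: (66−45)/(66−18) = 7/16.
Acme's threshold: (74−36)/(74−8) = 19/33.
7/16 < 19/33, so Acme binds and δ* = 19/33.

Acme; δ ≥ 19/33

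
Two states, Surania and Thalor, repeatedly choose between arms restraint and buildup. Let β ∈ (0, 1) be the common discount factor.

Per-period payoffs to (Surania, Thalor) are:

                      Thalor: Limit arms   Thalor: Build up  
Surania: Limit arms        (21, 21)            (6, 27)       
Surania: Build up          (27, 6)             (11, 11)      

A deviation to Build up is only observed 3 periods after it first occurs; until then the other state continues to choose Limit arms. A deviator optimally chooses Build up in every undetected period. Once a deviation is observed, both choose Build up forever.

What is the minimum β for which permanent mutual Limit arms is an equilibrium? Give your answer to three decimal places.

0.721

A deviator earns 27 for 3 periods, then 11 forever; cooperating earns 21 forever. Multiplying the IC by (1−β):
21 ≥ 27(1−β^3) + 11β^3, so 16·β^3 ≥ 6 and β^3 ≥ 3/8.
β ≥ (3/8)^(1/3) ≈ 0.721.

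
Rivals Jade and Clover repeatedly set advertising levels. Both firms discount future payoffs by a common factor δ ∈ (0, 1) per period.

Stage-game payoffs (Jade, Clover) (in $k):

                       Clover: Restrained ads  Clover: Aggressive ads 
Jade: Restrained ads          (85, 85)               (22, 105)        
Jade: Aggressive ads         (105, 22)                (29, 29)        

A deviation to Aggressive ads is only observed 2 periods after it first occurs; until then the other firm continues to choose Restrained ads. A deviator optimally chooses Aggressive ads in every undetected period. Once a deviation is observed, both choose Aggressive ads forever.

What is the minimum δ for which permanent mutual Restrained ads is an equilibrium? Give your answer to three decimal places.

0.513

A deviator earns 105 for 2 periods, then 29 forever; cooperating earns 85 forever. Multiplying the IC by (1−δ):
85 ≥ 105(1−δ^2) + 29δ^2, so 76·δ^2 ≥ 20 and δ^2 ≥ 5/19.
δ ≥ (5/19)^(1/2) ≈ 0.513.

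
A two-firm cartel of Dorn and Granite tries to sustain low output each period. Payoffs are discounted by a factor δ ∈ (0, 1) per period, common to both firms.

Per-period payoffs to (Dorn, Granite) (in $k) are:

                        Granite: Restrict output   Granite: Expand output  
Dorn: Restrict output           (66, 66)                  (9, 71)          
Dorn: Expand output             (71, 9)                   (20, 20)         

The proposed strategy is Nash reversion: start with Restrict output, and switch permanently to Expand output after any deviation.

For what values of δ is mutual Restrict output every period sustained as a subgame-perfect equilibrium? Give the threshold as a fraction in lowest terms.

Under grim trigger the critical discount factor is (T−C)/(T−P) with T = 71, C = 66, P = 20.
δ* = (71−66)/(71−20) = 5/51.

5/51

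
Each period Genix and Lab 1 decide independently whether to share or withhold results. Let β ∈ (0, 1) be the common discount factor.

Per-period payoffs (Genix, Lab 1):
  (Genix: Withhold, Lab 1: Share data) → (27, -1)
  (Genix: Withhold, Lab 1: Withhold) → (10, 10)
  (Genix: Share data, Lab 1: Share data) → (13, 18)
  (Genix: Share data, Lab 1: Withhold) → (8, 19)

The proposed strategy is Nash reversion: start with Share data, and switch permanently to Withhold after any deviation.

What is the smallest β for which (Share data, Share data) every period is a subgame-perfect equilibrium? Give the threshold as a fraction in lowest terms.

For Genix: deviation gain 27−13 = 14, per-period punishment loss 13−10 = 3. IC gives β ≥ 14/17.
For Lab 1: gain 1, loss 8 per period, so β ≥ 1/9.
The tighter constraint is Genix's, so cooperation needs β ≥ 14/17.

14/17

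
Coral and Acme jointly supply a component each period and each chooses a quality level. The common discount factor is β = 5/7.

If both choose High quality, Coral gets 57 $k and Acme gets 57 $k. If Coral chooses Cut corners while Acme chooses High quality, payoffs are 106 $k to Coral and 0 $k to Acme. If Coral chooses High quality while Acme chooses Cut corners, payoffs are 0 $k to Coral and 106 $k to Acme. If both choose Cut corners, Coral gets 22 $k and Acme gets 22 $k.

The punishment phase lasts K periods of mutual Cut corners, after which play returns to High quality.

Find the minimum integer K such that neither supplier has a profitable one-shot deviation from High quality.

3

No profitable deviation requires (57−22)(β+…+β^K) ≥ 106−57, i.e. β+…+β^K ≥ 7/5 ≈ 1.4000.
With β = 5/7, the partial sums are K=1: 0.7143, K=2: 1.2245, K=3: 1.5889.
K = 3 is the first length at which the sum reaches 1.4000.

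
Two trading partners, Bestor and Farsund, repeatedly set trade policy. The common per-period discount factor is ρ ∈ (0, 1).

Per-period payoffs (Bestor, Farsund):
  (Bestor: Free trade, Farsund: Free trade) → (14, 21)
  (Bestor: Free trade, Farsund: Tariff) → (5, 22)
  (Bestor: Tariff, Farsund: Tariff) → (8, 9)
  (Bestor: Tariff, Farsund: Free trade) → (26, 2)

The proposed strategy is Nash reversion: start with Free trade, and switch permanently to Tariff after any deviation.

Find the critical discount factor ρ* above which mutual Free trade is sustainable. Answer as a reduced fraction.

2/3

Bestor's threshold: (26−14)/(26−8) = 2/3.
Farsund's threshold: (22−21)/(22−9) = 1/13.
2/3 > 1/13, so Bestor binds and ρ* = 2/3.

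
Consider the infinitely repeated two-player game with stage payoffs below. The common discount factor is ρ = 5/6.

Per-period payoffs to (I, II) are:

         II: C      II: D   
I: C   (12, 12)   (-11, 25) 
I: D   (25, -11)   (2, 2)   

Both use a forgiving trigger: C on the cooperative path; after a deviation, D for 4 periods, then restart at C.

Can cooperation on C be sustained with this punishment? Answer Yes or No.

Yes

A one-shot deviation gives 25 now, then 2 for 4 periods, then back to 12.
Gain from deviating: (25−12) today; loss: (12−2) in each of the next 4 periods.
No-deviation condition: (12−2)(ρ+…+ρ^4) ≥ 25−12, i.e. ρ+…+ρ^4 ≥ 13/10.
At ρ = 5/6: ρ+…+ρ^4 = 2.5887 ≥ 1.3000.
So cooperation is sustainable.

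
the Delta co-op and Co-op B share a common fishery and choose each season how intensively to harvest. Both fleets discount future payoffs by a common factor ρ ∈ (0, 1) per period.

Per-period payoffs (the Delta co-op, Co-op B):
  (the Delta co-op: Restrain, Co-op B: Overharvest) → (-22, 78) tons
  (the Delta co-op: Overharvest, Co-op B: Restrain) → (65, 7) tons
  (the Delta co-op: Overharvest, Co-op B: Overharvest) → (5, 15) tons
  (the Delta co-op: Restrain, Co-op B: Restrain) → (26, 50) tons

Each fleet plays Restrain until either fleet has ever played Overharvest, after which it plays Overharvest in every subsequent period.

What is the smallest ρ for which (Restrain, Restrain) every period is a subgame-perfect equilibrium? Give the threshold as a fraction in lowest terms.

the Delta co-op's threshold: (65−26)/(65−5) = 13/20.
Co-op B's threshold: (78−50)/(78−15) = 4/9.
13/20 > 4/9, so the Delta co-op binds and ρ* = 13/20.

13/20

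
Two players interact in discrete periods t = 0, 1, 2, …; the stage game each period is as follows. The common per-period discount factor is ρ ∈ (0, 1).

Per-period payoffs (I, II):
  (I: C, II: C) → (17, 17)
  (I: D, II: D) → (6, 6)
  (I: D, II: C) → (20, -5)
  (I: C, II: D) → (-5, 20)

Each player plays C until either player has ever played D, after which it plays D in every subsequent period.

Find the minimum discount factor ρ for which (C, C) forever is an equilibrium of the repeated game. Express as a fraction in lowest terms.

3/14

One-period gain from deviating is 20 − 17 = 3. The loss is 17 − 6 = 11 in every subsequent period, with present value 11·ρ/(1−ρ).
Deviation is unprofitable when 11·ρ/(1−ρ) ≥ 3, i.e. ρ/(1−ρ) ≥ 3/11.
Equivalently ρ ≥ 3/(3+11) = 3/14.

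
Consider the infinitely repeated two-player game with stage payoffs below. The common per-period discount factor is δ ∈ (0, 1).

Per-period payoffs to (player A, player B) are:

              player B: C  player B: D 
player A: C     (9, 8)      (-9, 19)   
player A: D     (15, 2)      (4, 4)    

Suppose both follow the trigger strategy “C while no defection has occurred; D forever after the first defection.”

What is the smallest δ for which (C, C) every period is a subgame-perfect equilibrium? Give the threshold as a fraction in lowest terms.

player A: cooperation gives 9 each period; deviation gives 15 once then 4 forever.
  9/(1−δ) ≥ 15 + 4δ/(1−δ) ⇒ δ ≥ 6/11.
player B: cooperation gives 8 each period; deviation gives 19 once then 4 forever.
  δ ≥ 11/15.
Both must hold, so the binding constraint is player B's: δ ≥ 11/15.

11/15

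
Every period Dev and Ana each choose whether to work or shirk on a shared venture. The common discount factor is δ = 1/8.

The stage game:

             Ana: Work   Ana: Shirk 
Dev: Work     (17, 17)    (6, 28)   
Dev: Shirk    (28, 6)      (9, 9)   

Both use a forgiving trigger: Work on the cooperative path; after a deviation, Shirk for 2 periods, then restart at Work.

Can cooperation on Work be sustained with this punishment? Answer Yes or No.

No

A one-shot deviation gives 28 now, then 9 for 2 periods, then back to 17.
Gain from deviating: (28−17) today; loss: (17−9) in each of the next 2 periods.
No-deviation condition: (17−9)(δ+…+δ^2) ≥ 28−17, i.e. δ+…+δ^2 ≥ 11/8.
At δ = 1/8: δ+…+δ^2 = 0.1406 < 1.3750.
So cooperation is not sustainable.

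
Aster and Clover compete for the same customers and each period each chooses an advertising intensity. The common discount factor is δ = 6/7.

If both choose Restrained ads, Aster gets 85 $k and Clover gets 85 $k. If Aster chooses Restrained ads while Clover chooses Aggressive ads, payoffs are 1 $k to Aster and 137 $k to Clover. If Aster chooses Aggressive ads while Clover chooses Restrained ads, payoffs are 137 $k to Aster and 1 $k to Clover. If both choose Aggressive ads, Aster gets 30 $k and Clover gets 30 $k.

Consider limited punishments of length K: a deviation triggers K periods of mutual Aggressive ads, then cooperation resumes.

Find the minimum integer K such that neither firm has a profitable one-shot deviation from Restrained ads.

IC: δ(1−δ^K)/(1−δ) ≥ (137−85)/(85−30) = 52/55.
With δ = 6/7: need 1 − δ^K ≥ 52/55·(1−6/7)/(6/7), i.e. δ^K ≤ 0.8424.
Since (6/7)^1 = 0.8571 and (6/7)^2 = 0.7347, the smallest such K is 2.

2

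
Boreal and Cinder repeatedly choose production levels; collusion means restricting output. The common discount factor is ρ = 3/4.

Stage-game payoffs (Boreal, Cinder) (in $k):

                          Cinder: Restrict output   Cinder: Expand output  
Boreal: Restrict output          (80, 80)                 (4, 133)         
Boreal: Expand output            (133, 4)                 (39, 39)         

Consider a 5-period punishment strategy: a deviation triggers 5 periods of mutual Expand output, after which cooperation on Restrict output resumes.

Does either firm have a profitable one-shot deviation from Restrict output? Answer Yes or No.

No

A one-shot deviation gives 133 now, then 39 for 5 periods, then back to 80.
Gain from deviating: (133−80) today; loss: (80−39) in each of the next 5 periods.
No-deviation condition: (80−39)(ρ+…+ρ^5) ≥ 133−80, i.e. ρ+…+ρ^5 ≥ 53/41.
At ρ = 3/4: ρ+…+ρ^5 = 2.2881 ≥ 1.2927.
So cooperation is sustainable.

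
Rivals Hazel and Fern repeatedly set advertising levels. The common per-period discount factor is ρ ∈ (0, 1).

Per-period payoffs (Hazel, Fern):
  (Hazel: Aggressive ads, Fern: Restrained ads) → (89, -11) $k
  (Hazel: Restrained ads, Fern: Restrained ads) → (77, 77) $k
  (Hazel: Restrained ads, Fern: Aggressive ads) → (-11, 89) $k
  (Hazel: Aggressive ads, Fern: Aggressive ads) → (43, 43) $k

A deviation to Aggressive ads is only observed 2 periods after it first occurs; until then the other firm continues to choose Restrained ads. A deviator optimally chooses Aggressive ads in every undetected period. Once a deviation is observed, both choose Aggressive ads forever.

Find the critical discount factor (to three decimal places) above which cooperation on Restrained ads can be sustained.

0.511

A deviator earns 89 for 2 periods, then 43 forever; cooperating earns 77 forever. Multiplying the IC by (1−ρ):
77 ≥ 89(1−ρ^2) + 43ρ^2, so 46·ρ^2 ≥ 12 and ρ^2 ≥ 6/23.
ρ ≥ (6/23)^(1/2) ≈ 0.511.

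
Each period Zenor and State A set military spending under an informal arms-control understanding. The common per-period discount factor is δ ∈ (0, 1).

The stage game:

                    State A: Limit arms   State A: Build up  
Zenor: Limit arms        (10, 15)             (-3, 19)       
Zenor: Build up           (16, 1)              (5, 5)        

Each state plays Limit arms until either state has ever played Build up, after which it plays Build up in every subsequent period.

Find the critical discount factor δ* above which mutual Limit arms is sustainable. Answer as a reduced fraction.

6/11

For Zenor: deviation gain 16−10 = 6, per-period punishment loss 10−5 = 5. IC gives δ ≥ 6/11.
For State A: gain 4, loss 10 per period, so δ ≥ 4/14 = 2/7.
The tighter constraint is Zenor's, so cooperation needs δ ≥ 6/11.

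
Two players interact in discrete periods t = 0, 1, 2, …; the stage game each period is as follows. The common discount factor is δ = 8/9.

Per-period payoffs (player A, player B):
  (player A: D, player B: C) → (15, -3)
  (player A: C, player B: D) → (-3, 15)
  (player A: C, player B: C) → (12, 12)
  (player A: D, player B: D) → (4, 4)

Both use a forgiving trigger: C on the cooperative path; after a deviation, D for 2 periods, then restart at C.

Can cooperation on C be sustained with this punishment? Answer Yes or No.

Yes

A one-shot deviation gives 15 now, then 4 for 2 periods, then back to 12.
Gain from deviating: (15−12) today; loss: (12−4) in each of the next 2 periods.
No-deviation condition: (12−4)(δ+…+δ^2) ≥ 15−12, i.e. δ+…+δ^2 ≥ 3/8.
At δ = 8/9: δ+…+δ^2 = 1.6790 ≥ 0.3750.
So cooperation is sustainable.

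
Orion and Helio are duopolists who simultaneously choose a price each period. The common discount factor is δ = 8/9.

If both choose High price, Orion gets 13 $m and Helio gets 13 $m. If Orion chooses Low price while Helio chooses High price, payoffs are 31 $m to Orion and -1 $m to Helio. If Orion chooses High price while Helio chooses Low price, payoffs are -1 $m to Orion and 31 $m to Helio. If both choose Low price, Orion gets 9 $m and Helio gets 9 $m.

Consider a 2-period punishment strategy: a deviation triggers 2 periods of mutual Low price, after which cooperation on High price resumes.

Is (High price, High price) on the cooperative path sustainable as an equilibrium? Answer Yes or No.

No

A one-shot deviation gives 31 now, then 9 for 2 periods, then back to 13.
Gain from deviating: (31−13) today; loss: (13−9) in each of the next 2 periods.
No-deviation condition: (13−9)(δ+…+δ^2) ≥ 31−13, i.e. δ+…+δ^2 ≥ 9/2.
At δ = 8/9: δ+…+δ^2 = 1.6790 < 4.5000.
So cooperation is not sustainable.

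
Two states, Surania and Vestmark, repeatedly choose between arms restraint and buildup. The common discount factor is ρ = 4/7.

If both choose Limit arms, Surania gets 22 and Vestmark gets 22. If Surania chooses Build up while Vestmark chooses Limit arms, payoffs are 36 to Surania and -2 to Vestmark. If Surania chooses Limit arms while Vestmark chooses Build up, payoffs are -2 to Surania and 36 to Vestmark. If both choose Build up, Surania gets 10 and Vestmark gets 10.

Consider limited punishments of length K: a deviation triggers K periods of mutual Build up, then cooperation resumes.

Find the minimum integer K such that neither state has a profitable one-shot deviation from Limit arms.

4

No profitable deviation requires (22−10)(ρ+…+ρ^K) ≥ 36−22, i.e. ρ+…+ρ^K ≥ 7/6 ≈ 1.1667.
With ρ = 4/7, the partial sums are K=1: 0.5714, K=2: 0.8980, K=3: 1.0845, K=4: 1.1912.
K = 4 is the first length at which the sum reaches 1.1667.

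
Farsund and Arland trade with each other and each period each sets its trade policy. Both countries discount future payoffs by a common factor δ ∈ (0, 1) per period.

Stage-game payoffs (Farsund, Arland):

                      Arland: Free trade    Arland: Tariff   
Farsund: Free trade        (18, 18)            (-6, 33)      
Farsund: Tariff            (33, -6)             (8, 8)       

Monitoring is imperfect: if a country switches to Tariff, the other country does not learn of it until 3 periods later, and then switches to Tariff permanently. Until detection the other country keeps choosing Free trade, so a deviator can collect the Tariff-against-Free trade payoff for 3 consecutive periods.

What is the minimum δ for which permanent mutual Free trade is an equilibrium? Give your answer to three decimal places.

0.843

The best deviation is to choose Tariff for all 3 undetected periods, earning 33 each, then 8 forever once detected.
Deviation value: 33(1−δ^3)/(1−δ) + 8δ^3/(1−δ); cooperation value: 18/(1−δ).
IC: 18 ≥ 33(1−δ^3) + 8δ^3 = 33 − 25δ^3.
So δ^3 ≥ 15/25 = 3/5, giving δ ≥ (3/5)^(1/3) ≈ 0.843.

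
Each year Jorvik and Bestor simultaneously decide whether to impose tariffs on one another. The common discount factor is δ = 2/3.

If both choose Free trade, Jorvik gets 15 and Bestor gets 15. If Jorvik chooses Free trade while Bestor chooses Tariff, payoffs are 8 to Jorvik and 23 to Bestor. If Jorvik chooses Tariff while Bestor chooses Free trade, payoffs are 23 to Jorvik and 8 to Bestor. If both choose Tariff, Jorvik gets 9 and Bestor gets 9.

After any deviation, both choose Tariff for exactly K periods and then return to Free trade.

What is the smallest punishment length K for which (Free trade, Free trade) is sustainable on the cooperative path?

IC: δ(1−δ^K)/(1−δ) ≥ (23−15)/(15−9) = 4/3.
With δ = 2/3: need 1 − δ^K ≥ 4/3·(1−2/3)/(2/3), i.e. δ^K ≤ 0.3333.
Since (2/3)^2 = 0.4444 and (2/3)^3 = 0.2963, the smallest such K is 3.

3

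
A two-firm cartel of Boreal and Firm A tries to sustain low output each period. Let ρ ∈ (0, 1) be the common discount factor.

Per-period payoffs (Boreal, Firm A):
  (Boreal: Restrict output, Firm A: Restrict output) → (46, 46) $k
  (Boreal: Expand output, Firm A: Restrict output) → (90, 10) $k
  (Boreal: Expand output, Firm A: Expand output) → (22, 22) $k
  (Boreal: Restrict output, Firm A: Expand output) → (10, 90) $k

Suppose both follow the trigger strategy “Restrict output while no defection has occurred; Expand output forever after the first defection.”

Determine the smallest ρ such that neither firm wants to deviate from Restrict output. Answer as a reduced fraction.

11/17

One-period gain from deviating is 90 − 46 = 44. The loss is 46 − 22 = 24 in every subsequent period, with present value 24·ρ/(1−ρ).
Deviation is unprofitable when 24·ρ/(1−ρ) ≥ 44, i.e. ρ/(1−ρ) ≥ 11/6.
Equivalently ρ ≥ 44/(44+24) = 11/17.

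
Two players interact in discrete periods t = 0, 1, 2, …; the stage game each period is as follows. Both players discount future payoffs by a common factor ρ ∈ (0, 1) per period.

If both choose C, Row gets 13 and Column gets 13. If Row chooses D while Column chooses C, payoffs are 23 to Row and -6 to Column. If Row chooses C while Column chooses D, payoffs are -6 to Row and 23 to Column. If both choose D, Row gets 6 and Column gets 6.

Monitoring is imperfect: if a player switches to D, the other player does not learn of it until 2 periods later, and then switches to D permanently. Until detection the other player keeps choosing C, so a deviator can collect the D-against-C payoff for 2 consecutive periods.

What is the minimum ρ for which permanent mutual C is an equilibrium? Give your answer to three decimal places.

The best deviation is to choose D for all 2 undetected periods, earning 23 each, then 6 forever once detected.
Deviation value: 23(1−ρ^2)/(1−ρ) + 6ρ^2/(1−ρ); cooperation value: 13/(1−ρ).
IC: 13 ≥ 23(1−ρ^2) + 6ρ^2 = 23 − 17ρ^2.
So ρ^2 ≥ 10/17, giving ρ ≥ (10/17)^(1/2) ≈ 0.767.

0.767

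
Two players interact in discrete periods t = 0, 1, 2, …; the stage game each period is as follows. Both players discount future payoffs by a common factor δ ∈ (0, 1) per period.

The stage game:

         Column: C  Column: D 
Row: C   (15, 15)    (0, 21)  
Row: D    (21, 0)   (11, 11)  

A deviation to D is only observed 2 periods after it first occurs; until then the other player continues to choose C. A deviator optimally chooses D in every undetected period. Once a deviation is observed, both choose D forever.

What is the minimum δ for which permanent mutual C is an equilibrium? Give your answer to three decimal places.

A deviator earns 21 for 2 periods, then 11 forever; cooperating earns 15 forever. Multiplying the IC by (1−δ):
15 ≥ 21(1−δ^2) + 11δ^2, so 10·δ^2 ≥ 6 and δ^2 ≥ 3/5.
δ ≥ (3/5)^(1/2) ≈ 0.775.

0.775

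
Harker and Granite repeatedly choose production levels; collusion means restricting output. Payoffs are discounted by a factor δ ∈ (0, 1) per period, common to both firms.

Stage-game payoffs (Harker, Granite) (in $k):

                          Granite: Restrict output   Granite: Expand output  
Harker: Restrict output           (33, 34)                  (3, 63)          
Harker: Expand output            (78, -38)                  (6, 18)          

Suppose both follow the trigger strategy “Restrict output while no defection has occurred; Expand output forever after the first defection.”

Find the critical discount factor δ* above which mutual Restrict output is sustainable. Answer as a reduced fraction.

29/45

Harker: cooperation gives 33 each period; deviation gives 78 once then 6 forever.
  33/(1−δ) ≥ 78 + 6δ/(1−δ) ⇒ δ ≥ 45/72 = 5/8.
Granite: cooperation gives 34 each period; deviation gives 63 once then 18 forever.
  δ ≥ 29/45.
Both must hold, so the binding constraint is Granite's: δ ≥ 29/45.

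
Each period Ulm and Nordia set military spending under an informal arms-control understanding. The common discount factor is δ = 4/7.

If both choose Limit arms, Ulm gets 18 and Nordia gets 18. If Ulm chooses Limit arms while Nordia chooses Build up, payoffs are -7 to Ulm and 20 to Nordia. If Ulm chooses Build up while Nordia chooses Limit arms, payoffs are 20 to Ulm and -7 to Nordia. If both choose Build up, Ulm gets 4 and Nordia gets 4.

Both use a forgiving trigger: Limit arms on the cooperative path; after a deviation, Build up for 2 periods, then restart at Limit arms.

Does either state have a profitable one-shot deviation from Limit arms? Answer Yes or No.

IC: δ+…+δ^2 ≥ (20−18)/(18−4) = 1/7.
At δ = 4/7: partial sum = 0.8980 ≥ 0.1429. Cooperation sustainable.

No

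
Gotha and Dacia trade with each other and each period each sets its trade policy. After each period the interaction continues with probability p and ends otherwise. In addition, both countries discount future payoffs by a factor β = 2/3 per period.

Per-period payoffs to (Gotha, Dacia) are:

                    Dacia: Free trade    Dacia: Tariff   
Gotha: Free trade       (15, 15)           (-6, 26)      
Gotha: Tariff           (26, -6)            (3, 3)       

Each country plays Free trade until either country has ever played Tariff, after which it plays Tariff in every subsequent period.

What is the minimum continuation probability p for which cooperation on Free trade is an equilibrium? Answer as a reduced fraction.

33/46

Expected continuation weight on next period's payoff is β·p = 2/3·p, which plays the role of the discount factor.
Cooperation requires 2/3·p ≥ (26−15)/(26−3) = 11/23, hence p ≥ 33/46.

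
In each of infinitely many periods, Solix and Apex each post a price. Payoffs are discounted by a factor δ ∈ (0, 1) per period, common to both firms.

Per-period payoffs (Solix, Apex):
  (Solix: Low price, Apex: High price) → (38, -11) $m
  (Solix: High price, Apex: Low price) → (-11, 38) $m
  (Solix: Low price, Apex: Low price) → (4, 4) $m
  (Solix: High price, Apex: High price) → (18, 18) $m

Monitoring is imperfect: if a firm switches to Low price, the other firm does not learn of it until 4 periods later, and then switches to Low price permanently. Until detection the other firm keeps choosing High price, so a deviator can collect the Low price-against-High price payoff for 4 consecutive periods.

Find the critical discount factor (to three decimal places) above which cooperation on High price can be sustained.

0.876

The best deviation is to choose Low price for all 4 undetected periods, earning 38 each, then 4 forever once detected.
Deviation value: 38(1−δ^4)/(1−δ) + 4δ^4/(1−δ); cooperation value: 18/(1−δ).
IC: 18 ≥ 38(1−δ^4) + 4δ^4 = 38 − 34δ^4.
So δ^4 ≥ 20/34 = 10/17, giving δ ≥ (10/17)^(1/4) ≈ 0.876.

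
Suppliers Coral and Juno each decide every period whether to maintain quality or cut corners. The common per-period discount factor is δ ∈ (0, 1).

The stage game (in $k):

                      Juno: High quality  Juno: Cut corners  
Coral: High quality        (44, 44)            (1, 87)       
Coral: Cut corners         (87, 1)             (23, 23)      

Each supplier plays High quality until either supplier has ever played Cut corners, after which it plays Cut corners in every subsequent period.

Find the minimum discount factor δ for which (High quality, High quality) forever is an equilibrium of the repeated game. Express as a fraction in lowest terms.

43/64

One-period gain from deviating is 87 − 44 = 43. The loss is 44 − 23 = 21 in every subsequent period, with present value 21·δ/(1−δ).
Deviation is unprofitable when 21·δ/(1−δ) ≥ 43, i.e. δ/(1−δ) ≥ 43/21.
Equivalently δ ≥ 43/(43+21) = 43/64.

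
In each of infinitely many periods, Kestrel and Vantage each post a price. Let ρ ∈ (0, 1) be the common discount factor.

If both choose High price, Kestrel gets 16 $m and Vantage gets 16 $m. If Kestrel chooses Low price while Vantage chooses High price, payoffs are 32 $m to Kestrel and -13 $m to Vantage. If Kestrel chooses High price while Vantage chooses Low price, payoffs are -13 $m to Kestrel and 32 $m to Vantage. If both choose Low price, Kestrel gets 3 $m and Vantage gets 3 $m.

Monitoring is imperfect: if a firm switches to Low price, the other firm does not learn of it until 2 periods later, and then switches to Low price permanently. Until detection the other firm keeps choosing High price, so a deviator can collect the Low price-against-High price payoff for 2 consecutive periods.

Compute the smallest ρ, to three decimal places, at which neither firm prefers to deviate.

A deviator earns 32 for 2 periods, then 3 forever; cooperating earns 16 forever. Multiplying the IC by (1−ρ):
16 ≥ 32(1−ρ^2) + 3ρ^2, so 29·ρ^2 ≥ 16 and ρ^2 ≥ 16/29.
ρ ≥ (16/29)^(1/2) ≈ 0.743.

0.743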